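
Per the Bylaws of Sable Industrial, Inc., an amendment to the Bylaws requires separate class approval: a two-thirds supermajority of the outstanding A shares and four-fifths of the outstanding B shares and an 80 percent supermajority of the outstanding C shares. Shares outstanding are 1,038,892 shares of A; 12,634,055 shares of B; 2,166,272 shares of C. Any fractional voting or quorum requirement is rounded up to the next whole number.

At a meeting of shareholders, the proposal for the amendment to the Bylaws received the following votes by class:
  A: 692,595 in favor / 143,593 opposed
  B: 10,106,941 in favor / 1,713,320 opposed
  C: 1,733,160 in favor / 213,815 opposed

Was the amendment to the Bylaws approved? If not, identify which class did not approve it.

Not approved — the B shares did not give the required vote.

A: 2/3 of 1038892 = 692594.67, rounded up to 692595; 692,595 required, 692,595 in favor — approved.
B: 4/5 of 12634055 = 10107244; 10,107,244 required, 10,106,941 in favor — not approved.
C: 4/5 of 2166272 = 1733017.60, rounded up to 1733018; 1,733,018 required, 1,733,160 in favor — approved.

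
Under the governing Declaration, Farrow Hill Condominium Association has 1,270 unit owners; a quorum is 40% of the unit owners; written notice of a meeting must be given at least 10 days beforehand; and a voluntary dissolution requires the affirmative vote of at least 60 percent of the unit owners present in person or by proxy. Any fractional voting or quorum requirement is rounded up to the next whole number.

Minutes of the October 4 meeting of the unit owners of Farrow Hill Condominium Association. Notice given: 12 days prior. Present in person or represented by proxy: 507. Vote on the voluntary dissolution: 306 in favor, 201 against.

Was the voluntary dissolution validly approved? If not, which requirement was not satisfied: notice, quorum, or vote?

Invalid — quorum requirement not satisfied.

Notice: 12 days given; 10 required. Satisfied.
Quorum: 40% of 1,270 = 508; 507 present. Not satisfied.
Vote: requires three-fifths of those present (507); 3/5 of 507 = 304.20, rounded up to 305, so 305 needed; 306 in favor. Satisfied.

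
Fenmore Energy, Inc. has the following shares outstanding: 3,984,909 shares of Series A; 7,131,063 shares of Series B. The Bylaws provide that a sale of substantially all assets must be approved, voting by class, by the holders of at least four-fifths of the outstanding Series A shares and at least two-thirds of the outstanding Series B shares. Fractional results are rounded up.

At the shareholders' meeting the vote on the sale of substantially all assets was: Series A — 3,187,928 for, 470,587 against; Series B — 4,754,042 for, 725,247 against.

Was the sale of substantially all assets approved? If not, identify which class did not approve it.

Approved — every class gave the required vote.

Series A: 4/5 of 3984909 = 3187927.20, rounded up to 3187928; 3,187,928 required, 3,187,928 in favor — approved.
Series B: 2/3 of 7131063 = 4754042; 4,754,042 required, 4,754,042 in favor — approved.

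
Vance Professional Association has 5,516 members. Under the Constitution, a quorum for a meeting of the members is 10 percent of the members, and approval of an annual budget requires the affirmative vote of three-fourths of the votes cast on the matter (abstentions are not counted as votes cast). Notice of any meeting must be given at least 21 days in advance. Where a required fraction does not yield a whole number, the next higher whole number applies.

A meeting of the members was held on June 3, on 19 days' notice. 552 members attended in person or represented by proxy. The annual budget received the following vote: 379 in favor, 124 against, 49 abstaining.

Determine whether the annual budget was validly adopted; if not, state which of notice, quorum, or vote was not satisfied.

Invalid — notice requirement not satisfied.

Notice: 19 days given; 21 required. Not satisfied.
Quorum: 10% of 5,516 = 551.60, rounded up to 552; 552 present. Satisfied.
Vote: requires three-fourths of the votes cast (552 − 49 abstaining = 503); 3/4 of 503 = 377.25, rounded up to 378, so 378 needed; 379 in favor. Satisfied.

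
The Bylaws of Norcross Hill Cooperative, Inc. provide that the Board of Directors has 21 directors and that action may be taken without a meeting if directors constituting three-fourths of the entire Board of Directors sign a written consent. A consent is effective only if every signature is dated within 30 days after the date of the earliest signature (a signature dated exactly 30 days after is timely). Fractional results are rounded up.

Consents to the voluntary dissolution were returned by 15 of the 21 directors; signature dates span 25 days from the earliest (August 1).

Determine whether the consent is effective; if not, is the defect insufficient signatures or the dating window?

Signatures required: three-fourths of 21 — 3/4 of 21 = 15.75, rounded up to 16, so 16 needed; 15 signed. Insufficient.
Dating window: the latest signature is 25 days after the earliest; the limit is 30 days. Within the window.

Not effective — insufficient signatures.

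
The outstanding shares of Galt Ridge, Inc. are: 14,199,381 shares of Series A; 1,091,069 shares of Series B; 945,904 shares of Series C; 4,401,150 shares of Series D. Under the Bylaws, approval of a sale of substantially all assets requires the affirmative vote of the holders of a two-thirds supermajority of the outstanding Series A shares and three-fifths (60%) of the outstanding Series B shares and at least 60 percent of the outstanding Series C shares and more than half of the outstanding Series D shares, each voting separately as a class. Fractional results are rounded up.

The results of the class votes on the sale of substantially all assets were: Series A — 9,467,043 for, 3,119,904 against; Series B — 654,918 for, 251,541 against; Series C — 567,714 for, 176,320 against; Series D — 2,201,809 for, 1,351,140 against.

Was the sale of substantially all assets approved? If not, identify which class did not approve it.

Approved — every class gave the required vote.

Series A: 2/3 of 14199381 = 9466254; 9,466,254 required, 9,467,043 in favor — approved.
Series B: 3/5 of 1091069 = 654641.40, rounded up to 654642; 654,642 required, 654,918 in favor — approved.
Series C: 3/5 of 945904 = 567542.40, rounded up to 567543; 567,543 required, 567,714 in favor — approved.
Series D: a majority of 4401150 is 2200576; 2,200,576 required, 2,201,809 in favor — approved.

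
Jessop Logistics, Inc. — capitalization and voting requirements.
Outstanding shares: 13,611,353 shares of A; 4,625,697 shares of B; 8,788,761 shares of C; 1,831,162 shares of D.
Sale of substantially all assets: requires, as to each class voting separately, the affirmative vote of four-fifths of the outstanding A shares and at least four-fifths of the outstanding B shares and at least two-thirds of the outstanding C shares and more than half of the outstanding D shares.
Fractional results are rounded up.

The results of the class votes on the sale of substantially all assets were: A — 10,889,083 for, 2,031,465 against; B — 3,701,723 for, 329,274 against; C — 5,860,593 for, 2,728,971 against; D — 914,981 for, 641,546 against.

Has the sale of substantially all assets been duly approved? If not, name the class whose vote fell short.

A: 4/5 of 13611353 = 10889082.40, rounded up to 10889083; 10,889,083 required, 10,889,083 in favor — approved.
B: 4/5 of 4625697 = 3700557.60, rounded up to 3700558; 3,700,558 required, 3,701,723 in favor — approved.
C: 2/3 of 8788761 = 5859174; 5,859,174 required, 5,860,593 in favor — approved.
D: a majority of 1831162 is 915582; 915,582 required, 914,981 in favor — not approved.

Not approved — the D shares did not give the required vote.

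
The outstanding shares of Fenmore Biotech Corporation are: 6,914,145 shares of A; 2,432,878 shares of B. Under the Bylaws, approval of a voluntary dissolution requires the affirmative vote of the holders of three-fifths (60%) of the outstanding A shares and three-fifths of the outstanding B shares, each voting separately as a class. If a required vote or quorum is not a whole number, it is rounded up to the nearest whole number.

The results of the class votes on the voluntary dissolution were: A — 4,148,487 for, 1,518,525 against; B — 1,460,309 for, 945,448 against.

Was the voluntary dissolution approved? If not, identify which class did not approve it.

A: 3/5 of 6914145 = 4148487; 4,148,487 required, 4,148,487 in favor — approved.
B: 3/5 of 2432878 = 1459726.80, rounded up to 1459727; 1,459,727 required, 1,460,309 in favor — approved.

Approved — every class gave the required vote.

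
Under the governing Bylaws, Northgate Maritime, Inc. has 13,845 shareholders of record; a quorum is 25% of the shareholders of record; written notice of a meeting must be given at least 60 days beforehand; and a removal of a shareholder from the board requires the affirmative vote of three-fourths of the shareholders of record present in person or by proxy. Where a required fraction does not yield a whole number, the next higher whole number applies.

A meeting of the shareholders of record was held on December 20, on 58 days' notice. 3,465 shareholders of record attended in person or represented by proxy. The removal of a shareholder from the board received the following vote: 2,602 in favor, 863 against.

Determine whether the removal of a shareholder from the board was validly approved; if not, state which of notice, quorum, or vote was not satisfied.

Notice: 58 days given; 60 required. Not satisfied.
Quorum: 25% of 13,845 = 3,461.25, rounded up to 3,462; 3,465 present. Satisfied.
Vote: requires three-fourths of those present (3,465); 3/4 of 3465 = 2598.75, rounded up to 2599, so 2,599 needed; 2,602 in favor. Satisfied.

Invalid — notice requirement not satisfied.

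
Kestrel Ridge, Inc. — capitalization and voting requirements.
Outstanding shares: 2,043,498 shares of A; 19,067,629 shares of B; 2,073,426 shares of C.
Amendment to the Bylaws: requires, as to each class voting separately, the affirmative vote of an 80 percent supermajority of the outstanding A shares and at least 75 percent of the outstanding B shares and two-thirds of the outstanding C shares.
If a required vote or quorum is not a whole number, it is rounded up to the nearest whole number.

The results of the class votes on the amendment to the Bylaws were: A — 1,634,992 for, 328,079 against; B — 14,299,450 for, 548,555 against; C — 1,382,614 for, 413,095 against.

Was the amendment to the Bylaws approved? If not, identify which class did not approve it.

Not approved — the B shares did not give the required vote.

A: 4/5 of 2043498 = 1634798.40, rounded up to 1634799; 1,634,799 required, 1,634,992 in favor — approved.
B: 3/4 of 19067629 = 14300721.75, rounded up to 14300722; 14,300,722 required, 14,299,450 in favor — not approved.
C: 2/3 of 2073426 = 1382284; 1,382,284 required, 1,382,614 in favor — approved.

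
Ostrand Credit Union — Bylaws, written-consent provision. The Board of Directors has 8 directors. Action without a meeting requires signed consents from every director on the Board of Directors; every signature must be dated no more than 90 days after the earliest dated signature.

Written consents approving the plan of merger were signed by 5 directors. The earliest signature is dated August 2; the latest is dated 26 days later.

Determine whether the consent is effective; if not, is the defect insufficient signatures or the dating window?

Not effective — insufficient signatures.

Signatures required: all of 8 — unanimous means all 8, so 8 needed; 5 signed. Insufficient.
Dating window: the latest signature is 26 days after the earliest; the limit is 90 days. Within the window.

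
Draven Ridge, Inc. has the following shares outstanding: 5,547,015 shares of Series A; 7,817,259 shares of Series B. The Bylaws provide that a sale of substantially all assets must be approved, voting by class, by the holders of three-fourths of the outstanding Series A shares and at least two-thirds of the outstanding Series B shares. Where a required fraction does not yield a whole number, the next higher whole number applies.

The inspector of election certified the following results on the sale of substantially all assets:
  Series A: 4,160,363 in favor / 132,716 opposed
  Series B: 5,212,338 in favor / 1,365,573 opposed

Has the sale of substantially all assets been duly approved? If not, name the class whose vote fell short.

Series A: 3/4 of 5547015 = 4160261.25, rounded up to 4160262; 4,160,262 required, 4,160,363 in favor — approved.
Series B: 2/3 of 7817259 = 5211506; 5,211,506 required, 5,212,338 in favor — approved.

Approved — every class gave the required vote.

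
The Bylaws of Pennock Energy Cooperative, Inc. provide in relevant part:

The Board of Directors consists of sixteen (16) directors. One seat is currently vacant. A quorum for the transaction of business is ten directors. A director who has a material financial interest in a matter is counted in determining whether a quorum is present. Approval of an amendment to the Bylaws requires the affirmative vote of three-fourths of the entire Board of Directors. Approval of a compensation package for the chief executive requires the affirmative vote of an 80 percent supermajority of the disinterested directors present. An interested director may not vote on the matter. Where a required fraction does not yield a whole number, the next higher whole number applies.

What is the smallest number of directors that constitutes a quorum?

The quorum is fixed at 10.

10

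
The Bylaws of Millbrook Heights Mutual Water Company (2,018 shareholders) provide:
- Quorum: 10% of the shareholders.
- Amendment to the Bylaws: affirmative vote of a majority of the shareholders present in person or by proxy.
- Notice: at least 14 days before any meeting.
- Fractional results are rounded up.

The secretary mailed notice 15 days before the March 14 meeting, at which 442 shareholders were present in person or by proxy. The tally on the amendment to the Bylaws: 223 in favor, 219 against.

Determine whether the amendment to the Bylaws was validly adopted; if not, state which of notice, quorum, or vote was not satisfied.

Notice: 15 days given; 14 required. Satisfied.
Quorum: 10% of 2,018 = 201.80, rounded up to 202; 442 present. Satisfied.
Vote: requires a majority of those present (442); a majority of 442 is 222, so 222 needed; 223 in favor. Satisfied.

Valid — all requirements satisfied.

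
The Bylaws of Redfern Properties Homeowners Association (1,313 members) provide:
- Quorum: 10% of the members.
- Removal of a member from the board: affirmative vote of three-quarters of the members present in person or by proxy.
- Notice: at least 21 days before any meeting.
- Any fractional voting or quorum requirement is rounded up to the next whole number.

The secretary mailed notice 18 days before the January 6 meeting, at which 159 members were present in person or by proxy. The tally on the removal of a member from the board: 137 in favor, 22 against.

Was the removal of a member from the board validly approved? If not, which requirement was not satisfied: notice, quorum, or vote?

Invalid — notice requirement not satisfied.

Notice: 18 days given; 21 required. Not satisfied.
Quorum: 10% of 1,313 = 131.30, rounded up to 132; 159 present. Satisfied.
Vote: requires three-fourths of those present (159); 3/4 of 159 = 119.25, rounded up to 120, so 120 needed; 137 in favor. Satisfied.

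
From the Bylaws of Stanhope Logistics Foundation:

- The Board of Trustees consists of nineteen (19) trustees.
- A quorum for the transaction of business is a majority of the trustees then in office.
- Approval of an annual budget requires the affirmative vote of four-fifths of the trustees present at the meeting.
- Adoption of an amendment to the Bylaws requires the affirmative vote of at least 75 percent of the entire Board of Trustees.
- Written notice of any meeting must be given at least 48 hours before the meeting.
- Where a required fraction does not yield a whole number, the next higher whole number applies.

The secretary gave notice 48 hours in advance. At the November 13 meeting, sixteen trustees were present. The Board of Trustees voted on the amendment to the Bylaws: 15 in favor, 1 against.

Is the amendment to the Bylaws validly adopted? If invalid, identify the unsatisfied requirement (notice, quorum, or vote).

Notice: 48 hours given; 48 required (48 ≥ 48). Satisfied.
Quorum: 16 present; quorum is 10. Satisfied.
Vote: the amendment to the Bylaws requires three-fourths of the entire Board of Trustees (19). 3/4 of 19 = 14.25, rounded up to 15, so 15 affirmative votes are needed; 15 voted in favor. Satisfied.

Valid — all requirements satisfied.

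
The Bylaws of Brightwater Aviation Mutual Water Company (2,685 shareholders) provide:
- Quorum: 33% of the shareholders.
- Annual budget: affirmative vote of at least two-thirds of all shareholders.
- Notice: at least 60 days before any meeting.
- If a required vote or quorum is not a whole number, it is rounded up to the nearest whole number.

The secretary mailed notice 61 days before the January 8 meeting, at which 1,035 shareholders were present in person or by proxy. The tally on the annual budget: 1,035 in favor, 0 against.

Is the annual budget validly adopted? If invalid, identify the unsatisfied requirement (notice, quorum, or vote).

Notice: 61 days given; 60 required. Satisfied.
Quorum: 33% of 2,685 = 886.05, rounded up to 887; 1,035 present. Satisfied.
Vote: requires two-thirds of all shareholders (2,685); 2/3 of 2685 = 1790, so 1,790 needed; 1,035 in favor. Not satisfied.

Invalid — vote requirement not satisfied.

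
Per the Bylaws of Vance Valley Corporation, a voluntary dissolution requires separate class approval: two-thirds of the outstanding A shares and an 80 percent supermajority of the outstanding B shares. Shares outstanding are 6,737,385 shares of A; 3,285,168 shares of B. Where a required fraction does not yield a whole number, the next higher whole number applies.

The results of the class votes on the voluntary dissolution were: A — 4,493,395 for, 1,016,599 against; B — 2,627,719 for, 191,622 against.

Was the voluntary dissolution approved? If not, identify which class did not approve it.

Not approved — the B shares did not give the required vote.

A: 2/3 of 6737385 = 4491590; 4,491,590 required, 4,493,395 in favor — approved.
B: 4/5 of 3285168 = 2628134.40, rounded up to 2628135; 2,628,135 required, 2,627,719 in favor — not approved.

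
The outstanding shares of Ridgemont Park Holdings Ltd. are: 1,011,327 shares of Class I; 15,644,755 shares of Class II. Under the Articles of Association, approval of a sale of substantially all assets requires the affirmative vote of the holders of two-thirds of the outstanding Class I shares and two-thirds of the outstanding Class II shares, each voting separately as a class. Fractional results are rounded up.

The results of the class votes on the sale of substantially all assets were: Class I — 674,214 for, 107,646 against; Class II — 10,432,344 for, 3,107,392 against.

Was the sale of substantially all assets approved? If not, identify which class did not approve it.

Class I: 2/3 of 1011327 = 674218; 674,218 required, 674,214 in favor — not approved.
Class II: 2/3 of 15644755 = 10429836.67, rounded up to 10429837; 10,429,837 required, 10,432,344 in favor — approved.

Not approved — the Class I shares did not give the required vote.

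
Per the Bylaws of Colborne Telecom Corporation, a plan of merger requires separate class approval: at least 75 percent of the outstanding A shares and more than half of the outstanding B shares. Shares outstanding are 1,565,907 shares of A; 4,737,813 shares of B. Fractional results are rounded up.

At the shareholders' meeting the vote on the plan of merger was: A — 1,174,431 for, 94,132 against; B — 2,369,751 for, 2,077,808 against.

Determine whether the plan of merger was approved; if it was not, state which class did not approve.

Approved — every class gave the required vote.

A: 3/4 of 1565907 = 1174430.25, rounded up to 1174431; 1,174,431 required, 1,174,431 in favor — approved.
B: a majority of 4737813 is 2368907; 2,368,907 required, 2,369,751 in favor — approved.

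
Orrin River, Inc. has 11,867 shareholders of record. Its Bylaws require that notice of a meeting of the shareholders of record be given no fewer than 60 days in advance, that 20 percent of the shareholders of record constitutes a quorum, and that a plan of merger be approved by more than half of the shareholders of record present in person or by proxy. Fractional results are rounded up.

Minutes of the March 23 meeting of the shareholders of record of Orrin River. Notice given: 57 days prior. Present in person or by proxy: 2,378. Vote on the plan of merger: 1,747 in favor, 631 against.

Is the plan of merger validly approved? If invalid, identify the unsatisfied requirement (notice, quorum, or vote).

Notice: 57 days given; 60 required. Not satisfied.
Quorum: 20% of 11,867 = 2,373.40, rounded up to 2,374; 2,378 present. Satisfied.
Vote: requires a majority of those present (2,378); a majority of 2378 is 1190, so 1,190 needed; 1,747 in favor. Satisfied.

Invalid — notice requirement not satisfied.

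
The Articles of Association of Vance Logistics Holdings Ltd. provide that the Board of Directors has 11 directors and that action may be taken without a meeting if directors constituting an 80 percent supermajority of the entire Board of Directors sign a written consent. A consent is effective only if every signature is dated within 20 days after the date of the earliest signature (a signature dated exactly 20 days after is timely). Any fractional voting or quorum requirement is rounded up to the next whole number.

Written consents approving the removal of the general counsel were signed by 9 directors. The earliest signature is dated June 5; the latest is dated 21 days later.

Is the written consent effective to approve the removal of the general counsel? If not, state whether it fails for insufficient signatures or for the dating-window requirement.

Not effective — dating-window requirement not satisfied.

Signatures required: an 80 percent supermajority of 11 — 4/5 of 11 = 8.80, rounded up to 9, so 9 needed; 9 signed. Sufficient.
Dating window: the latest signature is 21 days after the earliest; the limit is 20 days. Outside the window.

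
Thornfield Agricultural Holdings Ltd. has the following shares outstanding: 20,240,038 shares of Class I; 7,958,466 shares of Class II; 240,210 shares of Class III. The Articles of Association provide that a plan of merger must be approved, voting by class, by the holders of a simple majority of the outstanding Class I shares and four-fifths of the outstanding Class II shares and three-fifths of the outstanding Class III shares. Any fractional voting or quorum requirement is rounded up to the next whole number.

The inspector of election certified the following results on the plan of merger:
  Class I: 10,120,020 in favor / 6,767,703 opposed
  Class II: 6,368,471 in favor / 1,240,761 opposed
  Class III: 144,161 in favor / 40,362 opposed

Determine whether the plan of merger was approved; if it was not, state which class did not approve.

Approved — every class gave the required vote.

Class I: a majority of 20240038 is 10120020; 10,120,020 required, 10,120,020 in favor — approved.
Class II: 4/5 of 7958466 = 6366772.80, rounded up to 6366773; 6,366,773 required, 6,368,471 in favor — approved.
Class III: 3/5 of 240210 = 144126; 144,126 required, 144,161 in favor — approved.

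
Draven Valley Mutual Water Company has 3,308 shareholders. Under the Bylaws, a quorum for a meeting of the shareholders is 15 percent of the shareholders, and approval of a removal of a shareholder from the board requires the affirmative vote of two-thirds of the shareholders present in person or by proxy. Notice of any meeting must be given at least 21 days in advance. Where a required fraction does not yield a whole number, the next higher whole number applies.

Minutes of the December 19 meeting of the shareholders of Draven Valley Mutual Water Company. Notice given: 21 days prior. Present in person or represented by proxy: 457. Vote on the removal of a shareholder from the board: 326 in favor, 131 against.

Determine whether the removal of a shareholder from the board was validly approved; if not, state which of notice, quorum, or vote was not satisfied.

Invalid — quorum requirement not satisfied.

Notice: 21 days given; 21 required. Satisfied.
Quorum: 15% of 3,308 = 496.20, rounded up to 497; 457 present. Not satisfied.
Vote: requires two-thirds of those present (457); 2/3 of 457 = 304.67, rounded up to 305, so 305 needed; 326 in favor. Satisfied.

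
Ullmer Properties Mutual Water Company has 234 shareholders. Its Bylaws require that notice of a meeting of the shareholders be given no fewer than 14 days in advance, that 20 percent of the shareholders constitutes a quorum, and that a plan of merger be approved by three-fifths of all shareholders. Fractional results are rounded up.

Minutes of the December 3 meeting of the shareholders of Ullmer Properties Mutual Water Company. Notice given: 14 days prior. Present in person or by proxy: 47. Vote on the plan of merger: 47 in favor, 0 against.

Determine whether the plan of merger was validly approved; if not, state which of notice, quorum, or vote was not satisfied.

Invalid — vote requirement not satisfied.

Notice: 14 days given; 14 required. Satisfied.
Quorum: 20% of 234 = 46.80, rounded up to 47; 47 present. Satisfied.
Vote: requires three-fifths of all shareholders (234); 3/5 of 234 = 140.40, rounded up to 141, so 141 needed; 47 in favor. Not satisfied.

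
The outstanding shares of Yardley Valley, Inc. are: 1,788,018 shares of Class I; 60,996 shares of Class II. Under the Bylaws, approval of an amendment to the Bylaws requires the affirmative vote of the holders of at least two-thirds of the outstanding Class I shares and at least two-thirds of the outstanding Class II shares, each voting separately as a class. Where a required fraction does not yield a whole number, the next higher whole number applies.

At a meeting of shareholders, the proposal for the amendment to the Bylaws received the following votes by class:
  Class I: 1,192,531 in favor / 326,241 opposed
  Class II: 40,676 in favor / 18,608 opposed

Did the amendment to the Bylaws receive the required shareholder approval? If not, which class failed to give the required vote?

Class I: 2/3 of 1788018 = 1192012; 1,192,012 required, 1,192,531 in favor — approved.
Class II: 2/3 of 60996 = 40664; 40,664 required, 40,676 in favor — approved.

Approved — every class gave the required vote.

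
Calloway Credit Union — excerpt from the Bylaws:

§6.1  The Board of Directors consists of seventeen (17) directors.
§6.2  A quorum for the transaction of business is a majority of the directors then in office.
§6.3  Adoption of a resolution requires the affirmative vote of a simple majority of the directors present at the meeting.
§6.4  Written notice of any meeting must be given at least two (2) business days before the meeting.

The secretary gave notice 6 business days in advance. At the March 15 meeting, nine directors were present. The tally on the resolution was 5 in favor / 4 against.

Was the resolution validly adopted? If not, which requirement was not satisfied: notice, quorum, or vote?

Notice: 6 business days given; 2 required (6 ≥ 2). Satisfied.
Quorum: 9 present; quorum is 9. Satisfied.
Vote: the resolution requires a majority of the directors present (9). A majority of 9 is 5, so 5 affirmative votes are needed; 5 voted in favor. Satisfied.

Valid — all requirements satisfied.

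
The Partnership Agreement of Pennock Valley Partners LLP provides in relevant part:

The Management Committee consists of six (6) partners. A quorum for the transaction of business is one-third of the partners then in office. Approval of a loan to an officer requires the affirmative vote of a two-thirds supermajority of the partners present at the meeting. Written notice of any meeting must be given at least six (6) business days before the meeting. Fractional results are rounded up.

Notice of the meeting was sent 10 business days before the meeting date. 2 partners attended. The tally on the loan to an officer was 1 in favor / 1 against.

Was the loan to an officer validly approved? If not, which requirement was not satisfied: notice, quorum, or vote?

Notice: 10 business days given; 6 required (10 ≥ 6). Satisfied.
Quorum: 2 present; quorum is 2. Satisfied.
Vote: the loan to an officer requires two-thirds of the partners present (2). 2/3 of 2 = 1.33, rounded up to 2, so 2 affirmative votes are needed; 1 voted in favor. Not satisfied.

Invalid — vote requirement not satisfied.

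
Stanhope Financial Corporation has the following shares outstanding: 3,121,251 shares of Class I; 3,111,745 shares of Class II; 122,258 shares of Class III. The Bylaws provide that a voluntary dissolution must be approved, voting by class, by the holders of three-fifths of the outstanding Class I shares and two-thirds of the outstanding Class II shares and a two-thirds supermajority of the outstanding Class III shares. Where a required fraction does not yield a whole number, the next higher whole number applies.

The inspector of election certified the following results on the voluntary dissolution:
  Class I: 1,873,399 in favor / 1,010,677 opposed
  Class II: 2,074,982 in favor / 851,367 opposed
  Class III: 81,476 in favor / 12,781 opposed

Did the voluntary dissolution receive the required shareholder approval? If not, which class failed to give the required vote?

Class I: 3/5 of 3121251 = 1872750.60, rounded up to 1872751; 1,872,751 required, 1,873,399 in favor — approved.
Class II: 2/3 of 3111745 = 2074496.67, rounded up to 2074497; 2,074,497 required, 2,074,982 in favor — approved.
Class III: 2/3 of 122258 = 81505.33, rounded up to 81506; 81,506 required, 81,476 in favor — not approved.

Not approved — the Class III shares did not give the required vote.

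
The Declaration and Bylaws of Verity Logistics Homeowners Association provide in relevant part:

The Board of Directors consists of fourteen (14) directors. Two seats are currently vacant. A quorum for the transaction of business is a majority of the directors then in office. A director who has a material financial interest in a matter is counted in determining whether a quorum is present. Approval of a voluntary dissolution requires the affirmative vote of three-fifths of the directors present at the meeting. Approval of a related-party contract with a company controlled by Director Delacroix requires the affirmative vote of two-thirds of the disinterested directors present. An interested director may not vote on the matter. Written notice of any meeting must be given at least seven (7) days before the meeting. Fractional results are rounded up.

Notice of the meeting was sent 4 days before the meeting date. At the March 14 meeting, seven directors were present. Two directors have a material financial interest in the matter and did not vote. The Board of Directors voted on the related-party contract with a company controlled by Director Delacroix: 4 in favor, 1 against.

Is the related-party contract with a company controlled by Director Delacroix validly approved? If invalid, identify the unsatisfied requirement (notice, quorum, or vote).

Invalid — notice requirement not satisfied.

Notice: 4 days given; 7 required (4 < 7). Not satisfied.
Quorum: 7 present (interested directors count toward quorum); quorum is 7. Satisfied.
Vote: the related-party contract with a company controlled by Director Delacroix requires two-thirds of the disinterested directors present (7 − 2 = 5). 2/3 of 5 = 3.33, rounded up to 4, so 4 affirmative votes are needed; 4 voted in favor. Satisfied.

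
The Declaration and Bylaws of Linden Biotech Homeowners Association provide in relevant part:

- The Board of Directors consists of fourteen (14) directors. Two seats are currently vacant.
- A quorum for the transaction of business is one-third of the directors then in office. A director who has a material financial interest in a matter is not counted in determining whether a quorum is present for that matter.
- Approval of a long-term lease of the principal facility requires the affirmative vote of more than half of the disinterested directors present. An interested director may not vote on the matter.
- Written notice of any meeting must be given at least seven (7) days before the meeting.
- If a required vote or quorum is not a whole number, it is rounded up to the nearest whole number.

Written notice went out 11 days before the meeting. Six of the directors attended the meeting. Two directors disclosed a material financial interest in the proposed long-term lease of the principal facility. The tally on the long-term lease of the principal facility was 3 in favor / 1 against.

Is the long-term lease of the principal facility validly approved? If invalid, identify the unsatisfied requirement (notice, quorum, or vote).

Notice: 11 days given; 7 required (11 ≥ 7). Satisfied.
Quorum: 6 present, but the 2 interested directors do not count, leaving 4. Quorum is 4. Satisfied.
Vote: the long-term lease of the principal facility requires a majority of the disinterested directors present (6 − 2 = 4). A majority of 4 is 3, so 3 affirmative votes are needed; 3 voted in favor. Satisfied.

Valid — all requirements satisfied.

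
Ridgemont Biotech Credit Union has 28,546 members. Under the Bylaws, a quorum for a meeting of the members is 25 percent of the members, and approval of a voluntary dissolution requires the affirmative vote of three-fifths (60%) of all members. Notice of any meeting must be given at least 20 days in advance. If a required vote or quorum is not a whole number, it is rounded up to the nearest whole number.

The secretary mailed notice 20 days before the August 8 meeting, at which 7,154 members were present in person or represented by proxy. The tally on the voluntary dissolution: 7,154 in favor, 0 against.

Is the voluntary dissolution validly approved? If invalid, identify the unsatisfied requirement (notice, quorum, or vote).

Notice: 20 days given; 20 required. Satisfied.
Quorum: 25% of 28,546 = 7,136.50, rounded up to 7,137; 7,154 present. Satisfied.
Vote: requires three-fifths of all members (28,546); 3/5 of 28546 = 17127.60, rounded up to 17128, so 17,128 needed; 7,154 in favor. Not satisfied.

Invalid — vote requirement not satisfied.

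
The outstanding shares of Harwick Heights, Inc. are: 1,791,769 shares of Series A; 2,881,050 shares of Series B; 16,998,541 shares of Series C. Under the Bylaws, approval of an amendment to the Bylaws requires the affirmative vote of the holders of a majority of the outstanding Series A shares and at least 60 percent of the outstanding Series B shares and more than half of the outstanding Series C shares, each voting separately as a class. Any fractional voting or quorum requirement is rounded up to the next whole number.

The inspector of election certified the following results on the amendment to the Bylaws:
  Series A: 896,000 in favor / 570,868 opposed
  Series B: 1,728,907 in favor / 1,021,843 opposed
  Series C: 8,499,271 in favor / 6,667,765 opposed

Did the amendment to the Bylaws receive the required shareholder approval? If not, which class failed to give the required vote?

Approved — every class gave the required vote.

Series A: a majority of 1791769 is 895885; 895,885 required, 896,000 in favor — approved.
Series B: 3/5 of 2881050 = 1728630; 1,728,630 required, 1,728,907 in favor — approved.
Series C: a majority of 16998541 is 8499271; 8,499,271 required, 8,499,271 in favor — approved.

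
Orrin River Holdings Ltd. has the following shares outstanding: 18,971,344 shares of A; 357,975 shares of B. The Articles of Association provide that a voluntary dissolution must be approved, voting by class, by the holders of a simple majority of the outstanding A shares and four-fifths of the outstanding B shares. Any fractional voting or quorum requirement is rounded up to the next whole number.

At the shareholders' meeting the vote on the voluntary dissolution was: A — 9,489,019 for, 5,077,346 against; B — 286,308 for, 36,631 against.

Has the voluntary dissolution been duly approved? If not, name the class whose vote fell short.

Not approved — the B shares did not give the required vote.

A: a majority of 18971344 is 9485673; 9,485,673 required, 9,489,019 in favor — approved.
B: 4/5 of 357975 = 286380; 286,380 required, 286,308 in favor — not approved.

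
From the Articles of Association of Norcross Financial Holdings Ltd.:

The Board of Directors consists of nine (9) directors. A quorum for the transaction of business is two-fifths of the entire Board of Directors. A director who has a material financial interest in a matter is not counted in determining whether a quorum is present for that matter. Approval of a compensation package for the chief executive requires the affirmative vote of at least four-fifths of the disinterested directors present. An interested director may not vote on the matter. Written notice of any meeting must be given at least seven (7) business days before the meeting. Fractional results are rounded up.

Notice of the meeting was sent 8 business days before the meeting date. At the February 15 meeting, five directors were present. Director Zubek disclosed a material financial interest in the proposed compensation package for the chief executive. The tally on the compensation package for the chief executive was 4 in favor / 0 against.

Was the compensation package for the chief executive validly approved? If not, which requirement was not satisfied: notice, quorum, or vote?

Valid — all requirements satisfied.

Notice: 8 business days given; 7 required (8 ≥ 7). Satisfied.
Quorum: 5 present, but the 1 interested director does not count, leaving 4. Quorum is 4. Satisfied.
Vote: the compensation package for the chief executive requires four-fifths of the disinterested directors present (5 − 1 = 4). 4/5 of 4 = 3.20, rounded up to 4, so 4 affirmative votes are needed; 4 voted in favor. Satisfied.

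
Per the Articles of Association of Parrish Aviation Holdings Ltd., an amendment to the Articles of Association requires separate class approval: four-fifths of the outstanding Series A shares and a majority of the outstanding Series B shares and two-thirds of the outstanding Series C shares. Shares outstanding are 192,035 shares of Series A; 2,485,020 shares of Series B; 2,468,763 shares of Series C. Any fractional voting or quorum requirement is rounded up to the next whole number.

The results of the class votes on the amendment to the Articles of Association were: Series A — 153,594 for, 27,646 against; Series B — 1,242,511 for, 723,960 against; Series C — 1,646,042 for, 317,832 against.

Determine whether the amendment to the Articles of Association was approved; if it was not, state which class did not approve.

Series A: 4/5 of 192035 = 153628; 153,628 required, 153,594 in favor — not approved.
Series B: a majority of 2485020 is 1242511; 1,242,511 required, 1,242,511 in favor — approved.
Series C: 2/3 of 2468763 = 1645842; 1,645,842 required, 1,646,042 in favor — approved.

Not approved — the Series A shares did not give the required vote.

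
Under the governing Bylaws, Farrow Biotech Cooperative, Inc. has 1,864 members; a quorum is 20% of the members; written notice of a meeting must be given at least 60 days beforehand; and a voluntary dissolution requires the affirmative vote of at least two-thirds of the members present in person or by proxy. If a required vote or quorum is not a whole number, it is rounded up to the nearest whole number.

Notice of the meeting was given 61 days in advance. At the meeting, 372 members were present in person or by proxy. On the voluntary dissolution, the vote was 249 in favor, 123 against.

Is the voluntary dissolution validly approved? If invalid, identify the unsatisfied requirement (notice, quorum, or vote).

Notice: 61 days given; 60 required. Satisfied.
Quorum: 20% of 1,864 = 372.80, rounded up to 373; 372 present. Not satisfied.
Vote: requires two-thirds of those present (372); 2/3 of 372 = 248, so 248 needed; 249 in favor. Satisfied.

Invalid — quorum requirement not satisfied.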